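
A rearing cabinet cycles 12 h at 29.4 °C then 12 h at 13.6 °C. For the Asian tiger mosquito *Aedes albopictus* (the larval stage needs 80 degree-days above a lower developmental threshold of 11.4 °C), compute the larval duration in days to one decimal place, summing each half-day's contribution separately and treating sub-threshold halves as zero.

Day half: max(0, 29.4 − 11.4) × 0.5 = 18.0 × 0.5 = 9.00 DD.
Night half: max(0, 13.6 − 11.4) × 0.5 = 2.2 × 0.5 = 1.10 DD.
Per 24 h: 10.10 DD/day.
Duration = 80 / 10.10 = 7.921 ≈ 7.9 days.

7.9 days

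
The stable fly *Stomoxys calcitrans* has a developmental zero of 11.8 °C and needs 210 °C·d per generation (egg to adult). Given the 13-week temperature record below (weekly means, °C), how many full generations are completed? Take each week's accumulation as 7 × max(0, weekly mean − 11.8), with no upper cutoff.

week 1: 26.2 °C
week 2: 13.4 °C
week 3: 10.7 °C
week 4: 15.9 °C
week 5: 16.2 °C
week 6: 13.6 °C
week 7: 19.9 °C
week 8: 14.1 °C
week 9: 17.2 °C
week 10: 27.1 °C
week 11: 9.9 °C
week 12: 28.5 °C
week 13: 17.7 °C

2 generations

Weekly DD (7 × max(0, T̄ − 11.8)): 100.8, 11.2, 0.0, 28.7, 30.8, 12.6, 56.7, 16.1, 37.8, 107.1, 0.0, 116.9, 41.3.
Season total = 560.0 DD.
Complete generations = ⌊560.0 / 210⌋ = 2.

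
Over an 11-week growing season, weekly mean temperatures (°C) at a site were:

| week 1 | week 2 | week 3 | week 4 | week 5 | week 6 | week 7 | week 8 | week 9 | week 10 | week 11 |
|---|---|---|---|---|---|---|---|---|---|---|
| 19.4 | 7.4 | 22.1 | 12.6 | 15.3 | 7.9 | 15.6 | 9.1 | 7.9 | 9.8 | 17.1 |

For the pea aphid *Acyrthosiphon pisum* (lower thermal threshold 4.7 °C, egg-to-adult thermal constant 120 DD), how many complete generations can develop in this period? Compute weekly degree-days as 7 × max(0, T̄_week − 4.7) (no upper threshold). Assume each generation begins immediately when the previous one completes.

5 generations

Weekly DD (7 × max(0, T̄ − 4.7)): 102.9, 18.9, 121.8, 55.3, 74.2, 22.4, 76.3, 30.8, 22.4, 35.7, 86.8.
Season total = 647.5 DD.
Complete generations = ⌊647.5 / 120⌋ = 5.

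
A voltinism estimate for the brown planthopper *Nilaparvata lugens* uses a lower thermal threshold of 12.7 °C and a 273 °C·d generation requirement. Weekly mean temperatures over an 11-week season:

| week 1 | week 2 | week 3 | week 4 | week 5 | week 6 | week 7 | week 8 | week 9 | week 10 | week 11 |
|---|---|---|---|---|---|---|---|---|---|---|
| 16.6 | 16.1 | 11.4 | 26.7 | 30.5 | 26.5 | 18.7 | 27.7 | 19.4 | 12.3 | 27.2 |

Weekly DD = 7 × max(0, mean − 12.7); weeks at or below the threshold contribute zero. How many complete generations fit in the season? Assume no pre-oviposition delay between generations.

2 generations

Weekly DD (7 × max(0, T̄ − 12.7)): 27.3, 23.8, 0.0, 98.0, 124.6, 96.6, 42.0, 105.0, 46.9, 0.0, 101.5.
Season total = 665.7 DD.
Complete generations = ⌊665.7 / 273⌋ = 2.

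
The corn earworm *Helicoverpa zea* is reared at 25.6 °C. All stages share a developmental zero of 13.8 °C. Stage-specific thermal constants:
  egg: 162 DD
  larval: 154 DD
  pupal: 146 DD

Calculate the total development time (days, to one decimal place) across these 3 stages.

39.2 days

Daily accumulation at 25.6 °C = 25.6 − 13.8 = 11.8 DD/day.
Total K = 162 + 154 + 146 = 462 DD.
Total duration = 462 / 11.8 = 39.153 ≈ 39.2 days.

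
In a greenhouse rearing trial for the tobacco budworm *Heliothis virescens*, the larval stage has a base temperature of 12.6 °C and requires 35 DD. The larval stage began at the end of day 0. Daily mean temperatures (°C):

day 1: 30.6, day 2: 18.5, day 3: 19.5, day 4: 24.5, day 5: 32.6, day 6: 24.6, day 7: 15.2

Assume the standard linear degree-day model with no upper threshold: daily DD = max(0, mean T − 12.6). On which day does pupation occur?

Daily DD above 12.6 °C: 18.0, 5.9, 6.9, 11.9, 20.0, 12.0, 2.6.
Cumulative: 18.0, 23.9, 30.8, 42.7, 62.7, 74.7, 77.3.
The total first reaches 35 DD on day 4.

day 4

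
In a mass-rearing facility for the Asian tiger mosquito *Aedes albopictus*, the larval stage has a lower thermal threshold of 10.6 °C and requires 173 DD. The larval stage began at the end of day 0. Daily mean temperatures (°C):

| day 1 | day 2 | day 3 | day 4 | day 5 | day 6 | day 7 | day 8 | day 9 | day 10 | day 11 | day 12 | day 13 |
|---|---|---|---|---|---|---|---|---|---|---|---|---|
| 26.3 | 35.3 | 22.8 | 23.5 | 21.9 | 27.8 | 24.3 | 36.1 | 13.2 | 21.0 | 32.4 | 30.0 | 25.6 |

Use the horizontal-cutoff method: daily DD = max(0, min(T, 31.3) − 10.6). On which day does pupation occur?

Daily DD above 10.6 °C (capped at 20.7): 15.7, 20.7, 12.2, 12.9, 11.3, 17.2, 13.7, 20.7, 2.6, 10.4, 20.7, 19.4, 15.0.
Cumulative: 15.7, 36.4, 48.6, 61.5, 72.8, 90.0, 103.7, 124.4, 127.0, 137.4, 158.1, 177.5, 192.5.
The total first reaches 173 DD on day 12.

day 12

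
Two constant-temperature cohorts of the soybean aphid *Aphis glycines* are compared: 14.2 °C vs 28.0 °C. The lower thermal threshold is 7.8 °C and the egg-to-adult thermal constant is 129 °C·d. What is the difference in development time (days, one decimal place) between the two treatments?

13.8 days

At 14.2 °C: 129 / (14.2 − 7.8) = 129 / 6.4 = 20.156 d.
At 28.0 °C: 129 / (28.0 − 7.8) = 129 / 20.2 = 6.386 d.
Difference = |20.156 − 6.386| = 13.770 ≈ 13.8 days.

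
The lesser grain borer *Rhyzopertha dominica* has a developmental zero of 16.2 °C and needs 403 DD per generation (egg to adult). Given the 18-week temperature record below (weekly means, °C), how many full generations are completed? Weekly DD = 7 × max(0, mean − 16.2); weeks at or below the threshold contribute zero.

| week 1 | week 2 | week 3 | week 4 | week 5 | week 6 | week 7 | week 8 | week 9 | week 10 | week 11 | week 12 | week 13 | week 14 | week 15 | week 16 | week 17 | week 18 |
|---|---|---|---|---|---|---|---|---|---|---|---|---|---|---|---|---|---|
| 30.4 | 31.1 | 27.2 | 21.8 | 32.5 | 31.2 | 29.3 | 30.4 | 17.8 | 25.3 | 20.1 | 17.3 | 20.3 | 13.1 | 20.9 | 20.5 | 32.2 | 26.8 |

2 generations

Weekly DD (7 × max(0, T̄ − 16.2)): 99.4, 104.3, 77.0, 39.2, 114.1, 105.0, 91.7, 99.4, 11.2, 63.7, 27.3, 7.7, 28.7, 0.0, 32.9, 30.1, 112.0, 74.2.
Season total = 1117.9 DD.
Complete generations = ⌊1117.9 / 403⌋ = 2.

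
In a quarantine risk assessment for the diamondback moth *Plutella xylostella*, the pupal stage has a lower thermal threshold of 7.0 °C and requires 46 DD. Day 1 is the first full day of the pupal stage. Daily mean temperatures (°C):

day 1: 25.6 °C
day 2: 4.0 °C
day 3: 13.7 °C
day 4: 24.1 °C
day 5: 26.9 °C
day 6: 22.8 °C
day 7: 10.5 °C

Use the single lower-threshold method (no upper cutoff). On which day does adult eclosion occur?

Daily DD above 7.0 °C: 18.6, 0.0, 6.7, 17.1, 19.9, 15.8, 3.5.
Cumulative: 18.6, 18.6, 25.3, 42.4, 62.3, 78.1, 81.6.
The total first reaches 46 DD on day 5.

day 5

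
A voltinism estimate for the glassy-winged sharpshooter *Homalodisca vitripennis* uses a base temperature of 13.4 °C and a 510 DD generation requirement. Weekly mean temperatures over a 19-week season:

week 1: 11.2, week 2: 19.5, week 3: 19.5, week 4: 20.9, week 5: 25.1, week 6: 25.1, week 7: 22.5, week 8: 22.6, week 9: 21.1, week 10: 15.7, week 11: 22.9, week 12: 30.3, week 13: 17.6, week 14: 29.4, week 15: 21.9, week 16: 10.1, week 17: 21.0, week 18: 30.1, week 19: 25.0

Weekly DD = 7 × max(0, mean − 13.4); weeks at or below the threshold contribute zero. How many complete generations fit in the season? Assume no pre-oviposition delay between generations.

Weekly DD (7 × max(0, T̄ − 13.4)): 0.0, 42.7, 42.7, 52.5, 81.9, 81.9, 63.7, 64.4, 53.9, 16.1, 66.5, 118.3, 29.4, 112.0, 59.5, 0.0, 53.2, 116.9, 81.2.
Season total = 1136.8 DD.
Complete generations = ⌊1136.8 / 510⌋ = 2.

2 generations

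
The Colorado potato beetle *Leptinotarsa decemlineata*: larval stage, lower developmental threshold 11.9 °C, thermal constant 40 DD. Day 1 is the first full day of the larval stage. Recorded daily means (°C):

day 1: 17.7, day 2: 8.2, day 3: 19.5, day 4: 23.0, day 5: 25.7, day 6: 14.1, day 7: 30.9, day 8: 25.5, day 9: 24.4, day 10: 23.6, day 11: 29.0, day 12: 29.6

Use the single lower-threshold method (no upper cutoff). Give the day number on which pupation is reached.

day 6

Daily DD above 11.9 °C: 5.8, 0.0, 7.6, 11.1, 13.8, 2.2, 19.0, 13.6, 12.5, 11.7, 17.1, 17.7.
Cumulative: 5.8, 5.8, 13.4, 24.5, 38.3, 40.5, 59.5, 73.1, 85.6, 97.3, 114.4, 132.1.
The total first reaches 40 DD on day 6.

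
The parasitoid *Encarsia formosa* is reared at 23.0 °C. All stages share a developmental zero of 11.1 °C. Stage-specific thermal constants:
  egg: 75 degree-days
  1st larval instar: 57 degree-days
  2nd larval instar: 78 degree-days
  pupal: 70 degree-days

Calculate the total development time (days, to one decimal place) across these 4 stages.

23.5 days

Daily accumulation at 23.0 °C = 23.0 − 11.1 = 11.9 DD/day.
Total K = 75 + 57 + 78 + 70 = 280 DD.
Total duration = 280 / 11.9 = 23.529 ≈ 23.5 days.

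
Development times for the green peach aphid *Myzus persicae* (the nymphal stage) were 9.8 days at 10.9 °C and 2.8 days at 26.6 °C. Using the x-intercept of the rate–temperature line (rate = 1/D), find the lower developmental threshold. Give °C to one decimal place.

Equal thermal constants: D₁(T₁ − T_b) = D₂(T₂ − T_b).
9.8·(10.9 − T_b) = 2.8·(26.6 − T_b)
T_b = (9.8·10.9 − 2.8·26.6) / (9.8 − 2.8) = 32.34 / 7.0 = 4.620 °C ≈ 4.6 °C.

4.6 °C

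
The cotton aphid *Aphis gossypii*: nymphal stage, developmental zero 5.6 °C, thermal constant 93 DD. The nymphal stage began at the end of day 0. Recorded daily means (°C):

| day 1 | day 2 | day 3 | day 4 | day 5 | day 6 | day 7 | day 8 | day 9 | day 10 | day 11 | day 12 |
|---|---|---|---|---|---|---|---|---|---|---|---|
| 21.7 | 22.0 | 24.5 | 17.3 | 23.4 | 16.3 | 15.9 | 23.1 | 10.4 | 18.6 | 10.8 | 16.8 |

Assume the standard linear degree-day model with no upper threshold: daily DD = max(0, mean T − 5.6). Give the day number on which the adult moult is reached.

day 7

Daily DD above 5.6 °C: 16.1, 16.4, 18.9, 11.7, 17.8, 10.7, 10.3, 17.5, 4.8, 13.0, 5.2, 11.2.
Cumulative: 16.1, 32.5, 51.4, 63.1, 80.9, 91.6, 101.9, 119.4, 124.2, 137.2, 142.4, 153.6.
The total first reaches 93 DD on day 7.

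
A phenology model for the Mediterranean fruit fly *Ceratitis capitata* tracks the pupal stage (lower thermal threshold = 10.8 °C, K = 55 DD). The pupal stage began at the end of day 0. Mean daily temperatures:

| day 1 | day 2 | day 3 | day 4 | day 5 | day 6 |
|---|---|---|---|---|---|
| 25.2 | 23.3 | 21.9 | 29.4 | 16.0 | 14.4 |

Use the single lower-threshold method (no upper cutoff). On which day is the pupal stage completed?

Daily DD above 10.8 °C: 14.4, 12.5, 11.1, 18.6, 5.2, 3.6.
Cumulative: 14.4, 26.9, 38.0, 56.6, 61.8, 65.4.
The total first reaches 55 DD on day 4.

day 4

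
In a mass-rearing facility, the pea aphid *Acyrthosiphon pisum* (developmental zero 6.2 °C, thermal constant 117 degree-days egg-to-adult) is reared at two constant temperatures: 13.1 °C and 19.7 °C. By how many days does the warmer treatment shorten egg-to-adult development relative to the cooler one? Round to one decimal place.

8.3 days

At 13.1 °C: 117 / (13.1 − 6.2) = 117 / 6.9 = 16.957 d.
At 19.7 °C: 117 / (19.7 − 6.2) = 117 / 13.5 = 8.667 d.
Difference = |16.957 − 8.667| = 8.290 ≈ 8.3 days.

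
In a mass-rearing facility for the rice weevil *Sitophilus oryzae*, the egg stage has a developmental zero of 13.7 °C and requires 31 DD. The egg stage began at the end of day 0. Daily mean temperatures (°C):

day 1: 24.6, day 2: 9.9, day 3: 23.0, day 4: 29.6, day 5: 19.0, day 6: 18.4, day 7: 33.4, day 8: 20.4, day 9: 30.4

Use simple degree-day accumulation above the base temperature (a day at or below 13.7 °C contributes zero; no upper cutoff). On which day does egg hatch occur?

day 4

Daily DD above 13.7 °C: 10.9, 0.0, 9.3, 15.9, 5.3, 4.7, 19.7, 6.7, 16.7.
Cumulative: 10.9, 10.9, 20.2, 36.1, 41.4, 46.1, 65.8, 72.5, 89.2.
The total first reaches 31 DD on day 4.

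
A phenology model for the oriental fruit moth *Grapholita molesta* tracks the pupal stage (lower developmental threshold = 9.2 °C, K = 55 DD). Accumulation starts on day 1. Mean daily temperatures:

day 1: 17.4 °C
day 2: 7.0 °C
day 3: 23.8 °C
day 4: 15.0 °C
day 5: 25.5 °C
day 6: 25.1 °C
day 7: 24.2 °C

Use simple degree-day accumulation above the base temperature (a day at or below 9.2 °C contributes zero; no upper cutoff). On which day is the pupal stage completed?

Daily DD above 9.2 °C: 8.2, 0.0, 14.6, 5.8, 16.3, 15.9, 15.0.
Cumulative: 8.2, 8.2, 22.8, 28.6, 44.9, 60.8, 75.8.
The total first reaches 55 DD on day 6.

day 6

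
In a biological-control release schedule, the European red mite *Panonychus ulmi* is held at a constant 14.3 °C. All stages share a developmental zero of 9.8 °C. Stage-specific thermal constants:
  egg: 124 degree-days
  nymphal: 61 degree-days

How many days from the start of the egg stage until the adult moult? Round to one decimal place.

Daily accumulation at 14.3 °C = 14.3 − 9.8 = 4.5 DD/day.
Total K = 124 + 61 = 185 DD.
Total duration = 185 / 4.5 = 41.111 ≈ 41.1 days.

41.1 days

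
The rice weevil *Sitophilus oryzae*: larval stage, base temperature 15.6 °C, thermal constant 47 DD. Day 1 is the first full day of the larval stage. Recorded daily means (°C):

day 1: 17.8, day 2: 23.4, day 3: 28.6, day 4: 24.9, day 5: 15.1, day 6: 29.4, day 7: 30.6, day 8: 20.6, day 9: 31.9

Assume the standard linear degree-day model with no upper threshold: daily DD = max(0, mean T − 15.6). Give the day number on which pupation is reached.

day 7

Daily DD above 15.6 °C: 2.2, 7.8, 13.0, 9.3, 0.0, 13.8, 15.0, 5.0, 16.3.
Cumulative: 2.2, 10.0, 23.0, 32.3, 32.3, 46.1, 61.1, 66.1, 82.4.
The total first reaches 47 DD on day 7.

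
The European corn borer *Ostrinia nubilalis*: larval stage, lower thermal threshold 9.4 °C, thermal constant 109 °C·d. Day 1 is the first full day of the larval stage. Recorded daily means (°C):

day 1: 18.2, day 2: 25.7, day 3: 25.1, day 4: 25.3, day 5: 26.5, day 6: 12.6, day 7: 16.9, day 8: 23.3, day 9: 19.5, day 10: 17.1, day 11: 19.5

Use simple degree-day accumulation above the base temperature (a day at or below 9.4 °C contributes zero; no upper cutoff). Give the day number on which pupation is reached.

day 10

Daily DD above 9.4 °C: 8.8, 16.3, 15.7, 15.9, 17.1, 3.2, 7.5, 13.9, 10.1, 7.7, 10.1.
Cumulative: 8.8, 25.1, 40.8, 56.7, 73.8, 77.0, 84.5, 98.4, 108.5, 116.2, 126.3.
The total first reaches 109 DD on day 10.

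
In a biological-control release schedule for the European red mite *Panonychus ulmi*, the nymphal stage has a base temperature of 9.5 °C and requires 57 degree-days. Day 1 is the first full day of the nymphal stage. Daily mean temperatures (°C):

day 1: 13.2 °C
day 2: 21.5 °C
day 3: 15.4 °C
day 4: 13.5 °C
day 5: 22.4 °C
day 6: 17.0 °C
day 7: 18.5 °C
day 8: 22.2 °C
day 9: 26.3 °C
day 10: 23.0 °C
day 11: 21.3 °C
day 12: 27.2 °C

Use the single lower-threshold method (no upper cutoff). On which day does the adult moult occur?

Daily DD above 9.5 °C: 3.7, 12.0, 5.9, 4.0, 12.9, 7.5, 9.0, 12.7, 16.8, 13.5, 11.8, 17.7.
Cumulative: 3.7, 15.7, 21.6, 25.6, 38.5, 46.0, 55.0, 67.7, 84.5, 98.0, 109.8, 127.5.
The total first reaches 57 DD on day 8.

day 8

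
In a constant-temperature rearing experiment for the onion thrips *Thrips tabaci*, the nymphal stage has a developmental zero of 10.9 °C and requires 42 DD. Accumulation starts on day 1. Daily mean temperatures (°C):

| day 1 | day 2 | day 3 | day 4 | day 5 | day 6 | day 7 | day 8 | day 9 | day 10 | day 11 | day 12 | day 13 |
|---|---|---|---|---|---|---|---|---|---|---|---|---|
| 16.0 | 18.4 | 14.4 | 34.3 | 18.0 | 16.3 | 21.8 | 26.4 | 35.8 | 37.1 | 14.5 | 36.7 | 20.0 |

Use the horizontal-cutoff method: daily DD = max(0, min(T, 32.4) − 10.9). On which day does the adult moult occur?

day 5

Daily DD above 10.9 °C (capped at 21.5): 5.1, 7.5, 3.5, 21.5, 7.1, 5.4, 10.9, 15.5, 21.5, 21.5, 3.6, 21.5, 9.1.
Cumulative: 5.1, 12.6, 16.1, 37.6, 44.7, 50.1, 61.0, 76.5, 98.0, 119.5, 123.1, 144.6, 153.7.
The total first reaches 42 DD on day 5.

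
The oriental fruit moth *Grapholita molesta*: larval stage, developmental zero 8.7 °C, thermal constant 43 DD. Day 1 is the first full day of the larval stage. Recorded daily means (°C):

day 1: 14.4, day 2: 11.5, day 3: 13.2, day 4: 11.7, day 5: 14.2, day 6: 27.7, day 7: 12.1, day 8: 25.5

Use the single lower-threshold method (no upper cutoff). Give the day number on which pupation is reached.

day 7

Daily DD above 8.7 °C: 5.7, 2.8, 4.5, 3.0, 5.5, 19.0, 3.4, 16.8.
Cumulative: 5.7, 8.5, 13.0, 16.0, 21.5, 40.5, 43.9, 60.7.
The total first reaches 43 DD on day 7.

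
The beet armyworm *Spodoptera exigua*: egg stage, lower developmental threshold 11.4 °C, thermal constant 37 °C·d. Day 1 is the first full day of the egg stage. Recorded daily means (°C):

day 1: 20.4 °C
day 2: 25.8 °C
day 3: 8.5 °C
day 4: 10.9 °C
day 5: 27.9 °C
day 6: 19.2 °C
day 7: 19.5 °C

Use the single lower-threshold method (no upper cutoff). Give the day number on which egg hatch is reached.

day 5

Daily DD above 11.4 °C: 9.0, 14.4, 0.0, 0.0, 16.5, 7.8, 8.1.
Cumulative: 9.0, 23.4, 23.4, 23.4, 39.9, 47.7, 55.8.
The total first reaches 37 DD on day 5.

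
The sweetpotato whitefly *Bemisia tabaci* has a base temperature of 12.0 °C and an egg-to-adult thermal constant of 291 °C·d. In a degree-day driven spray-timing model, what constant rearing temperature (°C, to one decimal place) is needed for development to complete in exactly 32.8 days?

Required daily accumulation = 291 / 32.8 = 8.872 DD/day.
T = T_base + 8.872 = 12.0 + 8.872 = 20.872 ≈ 20.9 °C.

20.9 °C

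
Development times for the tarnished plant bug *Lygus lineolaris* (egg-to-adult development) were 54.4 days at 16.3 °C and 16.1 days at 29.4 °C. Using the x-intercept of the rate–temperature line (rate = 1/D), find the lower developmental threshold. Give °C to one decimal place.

Linear rate model ⇒ the product D·(T − T_b) is constant across temperatures.
54.4·(16.3 − T_b) = 16.1·(29.4 − T_b)
T_b = (54.4·16.3 − 16.1·29.4) / (54.4 − 16.1) = 413.38 / 38.3 = 10.793 °C ≈ 10.8 °C.

10.8 °C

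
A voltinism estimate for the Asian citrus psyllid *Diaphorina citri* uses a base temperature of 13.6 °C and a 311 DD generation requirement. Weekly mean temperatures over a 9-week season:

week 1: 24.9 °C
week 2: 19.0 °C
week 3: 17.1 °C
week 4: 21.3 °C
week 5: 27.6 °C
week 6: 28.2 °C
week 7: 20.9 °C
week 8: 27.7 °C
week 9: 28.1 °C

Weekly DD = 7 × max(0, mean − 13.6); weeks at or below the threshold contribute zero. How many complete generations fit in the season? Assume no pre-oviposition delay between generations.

Weekly DD (7 × max(0, T̄ − 13.6)): 79.1, 37.8, 24.5, 53.9, 98.0, 102.2, 51.1, 98.7, 101.5.
Season total = 646.8 DD.
Complete generations = ⌊646.8 / 311⌋ = 2.

2 generations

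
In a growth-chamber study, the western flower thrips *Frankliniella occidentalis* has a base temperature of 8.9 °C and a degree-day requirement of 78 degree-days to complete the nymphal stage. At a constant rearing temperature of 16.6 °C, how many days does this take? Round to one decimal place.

Daily accumulation = 16.6 − 8.9 = 7.7 DD/day.
Duration = 78 / 7.7 = 10.130 ≈ 10.1 days.

10.1 days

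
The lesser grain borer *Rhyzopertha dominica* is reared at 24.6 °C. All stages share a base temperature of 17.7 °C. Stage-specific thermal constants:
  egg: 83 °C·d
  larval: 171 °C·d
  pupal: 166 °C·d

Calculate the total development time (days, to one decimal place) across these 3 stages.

60.9 days

Daily accumulation at 24.6 °C = 24.6 − 17.7 = 6.9 DD/day.
Total K = 83 + 171 + 166 = 420 DD.
Total duration = 420 / 6.9 = 60.870 ≈ 60.9 days.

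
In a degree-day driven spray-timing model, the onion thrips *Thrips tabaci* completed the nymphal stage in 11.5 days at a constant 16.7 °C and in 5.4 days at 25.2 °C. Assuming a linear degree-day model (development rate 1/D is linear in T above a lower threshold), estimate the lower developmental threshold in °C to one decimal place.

9.2 °C

Under the model K = D·(T − T_b), so D₁·(T₁ − T_b) = D₂·(T₂ − T_b).
11.5·(16.7 − T_b) = 5.4·(25.2 − T_b)
T_b = (11.5·16.7 − 5.4·25.2) / (11.5 − 5.4) = 55.97 / 6.1 = 9.175 °C ≈ 9.2 °C.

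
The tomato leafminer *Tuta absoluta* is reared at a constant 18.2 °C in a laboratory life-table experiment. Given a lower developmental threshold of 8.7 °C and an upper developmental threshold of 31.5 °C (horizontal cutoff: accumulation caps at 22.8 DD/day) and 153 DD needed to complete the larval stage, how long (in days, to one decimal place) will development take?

Daily accumulation = 18.2 − 8.7 = 9.5 DD/day.
Duration = 153 / 9.5 = 16.105 ≈ 16.1 days.

16.1 days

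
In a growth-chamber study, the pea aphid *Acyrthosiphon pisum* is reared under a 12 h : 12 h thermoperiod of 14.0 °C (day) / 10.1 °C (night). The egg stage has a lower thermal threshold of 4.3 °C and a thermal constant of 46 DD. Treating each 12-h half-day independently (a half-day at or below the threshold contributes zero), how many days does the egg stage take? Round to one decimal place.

5.9 days

Day half: max(0, 14.0 − 4.3) × 0.5 = 9.7 × 0.5 = 4.85 DD.
Night half: max(0, 10.1 − 4.3) × 0.5 = 5.8 × 0.5 = 2.90 DD.
Per 24 h: 7.75 DD/day.
Duration = 46 / 7.75 = 5.935 ≈ 5.9 days.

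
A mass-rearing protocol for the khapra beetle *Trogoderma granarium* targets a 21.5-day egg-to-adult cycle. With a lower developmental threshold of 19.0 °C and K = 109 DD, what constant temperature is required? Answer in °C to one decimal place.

24.1 °C

Required daily accumulation = 109 / 21.5 = 5.070 DD/day.
T = T_base + 5.070 = 19.0 + 5.070 = 24.070 ≈ 24.1 °C.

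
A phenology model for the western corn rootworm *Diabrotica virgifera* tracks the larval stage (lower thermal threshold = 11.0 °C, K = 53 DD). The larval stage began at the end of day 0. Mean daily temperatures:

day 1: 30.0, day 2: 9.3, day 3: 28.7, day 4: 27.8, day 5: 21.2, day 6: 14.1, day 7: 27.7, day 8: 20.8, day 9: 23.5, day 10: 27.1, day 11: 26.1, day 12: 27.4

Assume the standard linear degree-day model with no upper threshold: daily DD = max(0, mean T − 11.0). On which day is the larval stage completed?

day 4

Daily DD above 11.0 °C: 19.0, 0.0, 17.7, 16.8, 10.2, 3.1, 16.7, 9.8, 12.5, 16.1, 15.1, 16.4.
Cumulative: 19.0, 19.0, 36.7, 53.5, 63.7, 66.8, 83.5, 93.3, 105.8, 121.9, 137.0, 153.4.
The total first reaches 53 DD on day 4.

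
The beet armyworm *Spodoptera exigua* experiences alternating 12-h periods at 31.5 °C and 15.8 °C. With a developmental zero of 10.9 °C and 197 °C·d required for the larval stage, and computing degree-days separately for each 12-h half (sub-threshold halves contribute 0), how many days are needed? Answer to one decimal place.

15.5 days

Day half: max(0, 31.5 − 10.9) × 0.5 = 20.6 × 0.5 = 10.30 DD.
Night half: max(0, 15.8 − 10.9) × 0.5 = 4.9 × 0.5 = 2.45 DD.
Per 24 h: 12.75 DD/day.
Duration = 197 / 12.75 = 15.451 ≈ 15.5 days.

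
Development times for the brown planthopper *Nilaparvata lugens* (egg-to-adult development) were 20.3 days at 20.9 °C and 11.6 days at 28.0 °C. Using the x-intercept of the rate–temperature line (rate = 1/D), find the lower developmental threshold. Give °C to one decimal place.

11.4 °C

Linear rate model ⇒ the product D·(T − T_b) is constant across temperatures.
20.3·(20.9 − T_b) = 11.6·(28.0 − T_b)
T_b = (20.3·20.9 − 11.6·28.0) / (20.3 − 11.6) = 99.47 / 8.7 = 11.433 °C ≈ 11.4 °C.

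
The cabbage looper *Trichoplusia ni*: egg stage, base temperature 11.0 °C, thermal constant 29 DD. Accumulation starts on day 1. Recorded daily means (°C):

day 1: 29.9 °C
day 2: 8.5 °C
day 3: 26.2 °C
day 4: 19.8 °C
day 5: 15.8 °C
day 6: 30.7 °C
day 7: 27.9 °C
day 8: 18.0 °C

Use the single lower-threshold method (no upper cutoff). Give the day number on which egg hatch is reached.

Daily DD above 11.0 °C: 18.9, 0.0, 15.2, 8.8, 4.8, 19.7, 16.9, 7.0.
Cumulative: 18.9, 18.9, 34.1, 42.9, 47.7, 67.4, 84.3, 91.3.
The total first reaches 29 DD on day 3.

day 3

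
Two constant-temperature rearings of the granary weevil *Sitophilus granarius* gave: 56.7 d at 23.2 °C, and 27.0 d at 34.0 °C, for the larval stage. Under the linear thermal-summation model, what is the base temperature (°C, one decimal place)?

Equal thermal constants: D₁(T₁ − T_b) = D₂(T₂ − T_b).
56.7·(23.2 − T_b) = 27.0·(34.0 − T_b)
T_b = (56.7·23.2 − 27.0·34.0) / (56.7 − 27.0) = 397.44 / 29.7 = 13.382 °C ≈ 13.4 °C.

13.4 °C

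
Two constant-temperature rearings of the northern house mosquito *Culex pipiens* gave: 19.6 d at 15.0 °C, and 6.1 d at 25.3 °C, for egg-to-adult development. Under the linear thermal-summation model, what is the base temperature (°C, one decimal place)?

Equal thermal constants: D₁(T₁ − T_b) = D₂(T₂ − T_b).
19.6·(15.0 − T_b) = 6.1·(25.3 − T_b)
T_b = (19.6·15.0 − 6.1·25.3) / (19.6 − 6.1) = 139.67 / 13.5 = 10.346 °C ≈ 10.3 °C.

10.3 °C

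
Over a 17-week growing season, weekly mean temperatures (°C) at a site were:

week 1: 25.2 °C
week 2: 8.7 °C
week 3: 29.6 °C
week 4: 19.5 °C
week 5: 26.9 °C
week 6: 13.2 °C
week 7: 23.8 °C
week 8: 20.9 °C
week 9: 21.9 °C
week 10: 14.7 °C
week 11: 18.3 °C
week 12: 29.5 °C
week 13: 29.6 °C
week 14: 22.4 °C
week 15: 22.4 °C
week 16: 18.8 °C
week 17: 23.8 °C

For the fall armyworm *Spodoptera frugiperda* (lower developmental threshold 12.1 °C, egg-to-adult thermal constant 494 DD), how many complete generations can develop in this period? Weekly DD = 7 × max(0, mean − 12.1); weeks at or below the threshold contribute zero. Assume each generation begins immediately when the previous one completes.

Weekly DD (7 × max(0, T̄ − 12.1)): 91.7, 0.0, 122.5, 51.8, 103.6, 7.7, 81.9, 61.6, 68.6, 18.2, 43.4, 121.8, 122.5, 72.1, 72.1, 46.9, 81.9.
Season total = 1168.3 DD.
Complete generations = ⌊1168.3 / 494⌋ = 2.

2 generations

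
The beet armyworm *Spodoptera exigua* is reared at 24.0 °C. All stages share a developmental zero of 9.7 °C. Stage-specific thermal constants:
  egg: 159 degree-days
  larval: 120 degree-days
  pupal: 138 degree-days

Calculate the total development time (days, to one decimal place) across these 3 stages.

29.2 days

Daily accumulation at 24.0 °C = 24.0 − 9.7 = 14.3 DD/day.
Total K = 159 + 120 + 138 = 417 DD.
Total duration = 417 / 14.3 = 29.161 ≈ 29.2 days.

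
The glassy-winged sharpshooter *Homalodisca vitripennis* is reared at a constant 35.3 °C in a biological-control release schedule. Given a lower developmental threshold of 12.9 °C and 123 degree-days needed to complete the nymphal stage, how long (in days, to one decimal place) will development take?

5.5 days

Daily accumulation = 35.3 − 12.9 = 22.4 DD/day.
Duration = 123 / 22.4 = 5.491 ≈ 5.5 days.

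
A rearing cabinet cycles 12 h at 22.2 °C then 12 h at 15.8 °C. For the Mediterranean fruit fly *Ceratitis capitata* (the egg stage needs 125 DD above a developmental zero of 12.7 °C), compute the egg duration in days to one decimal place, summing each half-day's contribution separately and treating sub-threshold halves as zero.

19.8 days

Day half: max(0, 22.2 − 12.7) × 0.5 = 9.5 × 0.5 = 4.75 DD.
Night half: max(0, 15.8 − 12.7) × 0.5 = 3.1 × 0.5 = 1.55 DD.
Per 24 h: 6.30 DD/day.
Duration = 125 / 6.30 = 19.841 ≈ 19.8 days.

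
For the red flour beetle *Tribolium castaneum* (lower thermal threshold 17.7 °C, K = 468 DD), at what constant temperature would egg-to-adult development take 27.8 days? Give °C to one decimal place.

34.5 °C

Required daily accumulation = 468 / 27.8 = 16.835 DD/day.
T = T_base + 16.835 = 17.7 + 16.835 = 34.535 ≈ 34.5 °C.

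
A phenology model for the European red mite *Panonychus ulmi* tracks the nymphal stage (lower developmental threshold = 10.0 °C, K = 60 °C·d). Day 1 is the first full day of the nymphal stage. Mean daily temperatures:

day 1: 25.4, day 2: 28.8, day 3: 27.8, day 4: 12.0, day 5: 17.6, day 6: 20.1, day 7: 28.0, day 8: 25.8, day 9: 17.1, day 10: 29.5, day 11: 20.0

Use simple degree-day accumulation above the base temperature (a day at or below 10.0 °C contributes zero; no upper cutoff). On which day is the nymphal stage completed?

day 5

Daily DD above 10.0 °C: 15.4, 18.8, 17.8, 2.0, 7.6, 10.1, 18.0, 15.8, 7.1, 19.5, 10.0.
Cumulative: 15.4, 34.2, 52.0, 54.0, 61.6, 71.7, 89.7, 105.5, 112.6, 132.1, 142.1.
The total first reaches 60 DD on day 5.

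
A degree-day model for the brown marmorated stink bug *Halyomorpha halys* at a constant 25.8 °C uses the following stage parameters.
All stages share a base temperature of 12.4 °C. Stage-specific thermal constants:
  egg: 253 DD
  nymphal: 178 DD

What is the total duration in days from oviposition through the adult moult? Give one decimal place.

Daily accumulation at 25.8 °C = 25.8 − 12.4 = 13.4 DD/day.
Total K = 253 + 178 = 431 DD.
Total duration = 431 / 13.4 = 32.164 ≈ 32.2 days.

32.2 days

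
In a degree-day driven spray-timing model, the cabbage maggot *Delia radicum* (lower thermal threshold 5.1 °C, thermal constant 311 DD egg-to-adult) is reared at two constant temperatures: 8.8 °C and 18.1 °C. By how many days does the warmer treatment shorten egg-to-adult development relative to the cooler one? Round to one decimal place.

60.1 days

At 8.8 °C: 311 / (8.8 − 5.1) = 311 / 3.7 = 84.054 d.
At 18.1 °C: 311 / (18.1 − 5.1) = 311 / 13.0 = 23.923 d.
Difference = |84.054 − 23.923| = 60.131 ≈ 60.1 days.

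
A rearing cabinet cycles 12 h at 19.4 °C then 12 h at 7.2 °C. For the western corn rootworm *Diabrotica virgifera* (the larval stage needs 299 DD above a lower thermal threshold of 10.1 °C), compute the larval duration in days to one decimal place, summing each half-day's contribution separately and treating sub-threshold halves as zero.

Day half: max(0, 19.4 − 10.1) × 0.5 = 9.3 × 0.5 = 4.65 DD.
Night half: max(0, 7.2 − 10.1) × 0.5 = 0.0 × 0.5 = 0.00 DD.
Per 24 h: 4.65 DD/day.
Duration = 299 / 4.65 = 64.301 ≈ 64.3 days.

64.3 days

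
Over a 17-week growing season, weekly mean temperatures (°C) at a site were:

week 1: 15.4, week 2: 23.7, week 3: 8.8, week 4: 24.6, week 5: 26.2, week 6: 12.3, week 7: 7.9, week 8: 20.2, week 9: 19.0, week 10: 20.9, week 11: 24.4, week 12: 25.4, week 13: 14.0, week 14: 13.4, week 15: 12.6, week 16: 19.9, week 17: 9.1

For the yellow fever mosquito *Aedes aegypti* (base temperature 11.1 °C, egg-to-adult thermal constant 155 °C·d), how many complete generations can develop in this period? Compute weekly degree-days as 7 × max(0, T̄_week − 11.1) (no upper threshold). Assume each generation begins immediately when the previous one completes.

Weekly DD (7 × max(0, T̄ − 11.1)): 30.1, 88.2, 0.0, 94.5, 105.7, 8.4, 0.0, 63.7, 55.3, 68.6, 93.1, 100.1, 20.3, 16.1, 10.5, 61.6, 0.0.
Season total = 816.2 DD.
Complete generations = ⌊816.2 / 155⌋ = 5.

5 generations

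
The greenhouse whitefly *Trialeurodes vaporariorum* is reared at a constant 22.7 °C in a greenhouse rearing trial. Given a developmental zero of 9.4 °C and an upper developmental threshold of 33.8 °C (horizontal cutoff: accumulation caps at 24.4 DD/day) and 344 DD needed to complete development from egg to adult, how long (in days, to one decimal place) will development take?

Daily accumulation = 22.7 − 9.4 = 13.3 DD/day.
Duration = 344 / 13.3 = 25.865 ≈ 25.9 days.

25.9 days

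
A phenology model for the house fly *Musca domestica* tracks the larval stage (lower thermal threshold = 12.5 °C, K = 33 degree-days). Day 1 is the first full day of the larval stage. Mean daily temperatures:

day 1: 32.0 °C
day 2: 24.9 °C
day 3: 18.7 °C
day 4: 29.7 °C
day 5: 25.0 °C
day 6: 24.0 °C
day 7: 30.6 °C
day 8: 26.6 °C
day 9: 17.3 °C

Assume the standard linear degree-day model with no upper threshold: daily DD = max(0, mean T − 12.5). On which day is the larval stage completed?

day 3

Daily DD above 12.5 °C: 19.5, 12.4, 6.2, 17.2, 12.5, 11.5, 18.1, 14.1, 4.8.
Cumulative: 19.5, 31.9, 38.1, 55.3, 67.8, 79.3, 97.4, 111.5, 116.3.
The total first reaches 33 DD on day 3.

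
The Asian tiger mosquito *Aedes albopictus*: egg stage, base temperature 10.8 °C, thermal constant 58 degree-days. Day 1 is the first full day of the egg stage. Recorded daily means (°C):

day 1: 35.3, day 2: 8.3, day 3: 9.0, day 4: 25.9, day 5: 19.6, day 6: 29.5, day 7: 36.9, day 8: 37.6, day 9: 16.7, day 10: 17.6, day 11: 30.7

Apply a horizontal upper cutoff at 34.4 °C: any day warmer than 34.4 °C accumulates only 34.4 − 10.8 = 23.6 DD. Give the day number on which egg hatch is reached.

day 6

Daily DD above 10.8 °C (capped at 23.6): 23.6, 0.0, 0.0, 15.1, 8.8, 18.7, 23.6, 23.6, 5.9, 6.8, 19.9.
Cumulative: 23.6, 23.6, 23.6, 38.7, 47.5, 66.2, 89.8, 113.4, 119.3, 126.1, 146.0.
The total first reaches 58 DD on day 6.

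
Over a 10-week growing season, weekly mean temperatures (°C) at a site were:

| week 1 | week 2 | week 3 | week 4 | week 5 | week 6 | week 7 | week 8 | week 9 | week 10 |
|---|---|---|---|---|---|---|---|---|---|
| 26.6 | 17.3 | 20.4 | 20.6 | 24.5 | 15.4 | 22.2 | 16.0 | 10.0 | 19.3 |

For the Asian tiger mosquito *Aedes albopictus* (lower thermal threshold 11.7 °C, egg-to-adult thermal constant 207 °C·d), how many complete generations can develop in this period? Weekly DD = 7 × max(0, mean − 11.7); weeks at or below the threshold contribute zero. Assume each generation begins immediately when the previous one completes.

Weekly DD (7 × max(0, T̄ − 11.7)): 104.3, 39.2, 60.9, 62.3, 89.6, 25.9, 73.5, 30.1, 0.0, 53.2.
Season total = 539.0 DD.
Complete generations = ⌊539.0 / 207⌋ = 2.

2 generations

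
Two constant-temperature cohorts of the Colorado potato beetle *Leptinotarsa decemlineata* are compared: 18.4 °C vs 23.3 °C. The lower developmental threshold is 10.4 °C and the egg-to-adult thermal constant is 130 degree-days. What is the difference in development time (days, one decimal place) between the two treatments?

At 18.4 °C: 130 / (18.4 − 10.4) = 130 / 8.0 = 16.250 d.
At 23.3 °C: 130 / (23.3 − 10.4) = 130 / 12.9 = 10.078 d.
Difference = |16.250 − 10.078| = 6.172 ≈ 6.2 days.

6.2 days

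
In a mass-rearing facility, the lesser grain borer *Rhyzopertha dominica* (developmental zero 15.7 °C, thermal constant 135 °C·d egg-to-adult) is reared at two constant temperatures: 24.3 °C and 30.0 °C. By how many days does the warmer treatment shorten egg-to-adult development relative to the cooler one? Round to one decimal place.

At 24.3 °C: 135 / (24.3 − 15.7) = 135 / 8.6 = 15.698 d.
At 30.0 °C: 135 / (30.0 − 15.7) = 135 / 14.3 = 9.441 d.
Difference = |15.698 − 9.441| = 6.257 ≈ 6.3 days.

6.3 days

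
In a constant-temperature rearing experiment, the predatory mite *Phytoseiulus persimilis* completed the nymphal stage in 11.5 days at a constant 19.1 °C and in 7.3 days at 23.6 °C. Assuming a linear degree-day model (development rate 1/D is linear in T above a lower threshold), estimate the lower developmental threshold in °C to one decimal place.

11.3 °C

Linear rate model ⇒ the product D·(T − T_b) is constant across temperatures.
11.5·(19.1 − T_b) = 7.3·(23.6 − T_b)
T_b = (11.5·19.1 − 7.3·23.6) / (11.5 − 7.3) = 47.37 / 4.2 = 11.279 °C ≈ 11.3 °C.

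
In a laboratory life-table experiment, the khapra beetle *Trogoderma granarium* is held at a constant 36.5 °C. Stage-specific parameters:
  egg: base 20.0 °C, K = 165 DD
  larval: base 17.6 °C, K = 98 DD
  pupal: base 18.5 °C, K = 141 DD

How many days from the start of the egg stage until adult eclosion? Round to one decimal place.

egg: 165 / (36.5 − 20.0) = 165 / 16.5 = 10.000 d.
larval: 98 / (36.5 − 17.6) = 98 / 18.9 = 5.185 d.
pupal: 141 / (36.5 − 18.5) = 141 / 18.0 = 7.833 d.
Sum = 23.019 ≈ 23.0 days.

23.0 days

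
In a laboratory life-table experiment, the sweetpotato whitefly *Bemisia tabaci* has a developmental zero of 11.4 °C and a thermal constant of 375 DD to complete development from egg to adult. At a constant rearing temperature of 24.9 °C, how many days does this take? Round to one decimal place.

27.8 days

Daily accumulation = 24.9 − 11.4 = 13.5 DD/day.
Duration = 375 / 13.5 = 27.778 ≈ 27.8 days.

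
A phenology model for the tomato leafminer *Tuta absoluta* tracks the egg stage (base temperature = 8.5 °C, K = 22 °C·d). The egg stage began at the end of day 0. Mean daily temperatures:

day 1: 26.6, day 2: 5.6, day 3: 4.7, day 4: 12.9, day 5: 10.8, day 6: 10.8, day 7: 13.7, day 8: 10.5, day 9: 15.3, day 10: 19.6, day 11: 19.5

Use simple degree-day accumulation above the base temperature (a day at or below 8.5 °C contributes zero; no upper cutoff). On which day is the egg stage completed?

Daily DD above 8.5 °C: 18.1, 0.0, 0.0, 4.4, 2.3, 2.3, 5.2, 2.0, 6.8, 11.1, 11.0.
Cumulative: 18.1, 18.1, 18.1, 22.5, 24.8, 27.1, 32.3, 34.3, 41.1, 52.2, 63.2.
The total first reaches 22 DD on day 4.

day 4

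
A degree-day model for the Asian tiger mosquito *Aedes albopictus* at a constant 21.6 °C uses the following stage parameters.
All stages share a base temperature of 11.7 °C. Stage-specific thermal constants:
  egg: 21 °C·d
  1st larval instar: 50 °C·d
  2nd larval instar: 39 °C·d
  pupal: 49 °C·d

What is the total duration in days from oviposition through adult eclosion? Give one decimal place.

16.1 days

Daily accumulation at 21.6 °C = 21.6 − 11.7 = 9.9 DD/day.
Total K = 21 + 50 + 39 + 49 = 159 DD.
Total duration = 159 / 9.9 = 16.061 ≈ 16.1 days.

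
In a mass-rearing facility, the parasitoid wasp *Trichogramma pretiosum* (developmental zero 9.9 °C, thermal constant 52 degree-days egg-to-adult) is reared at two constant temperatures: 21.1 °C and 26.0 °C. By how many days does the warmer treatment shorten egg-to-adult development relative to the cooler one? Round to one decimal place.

1.4 days

At 21.1 °C: 52 / (21.1 − 9.9) = 52 / 11.2 = 4.643 d.
At 26.0 °C: 52 / (26.0 − 9.9) = 52 / 16.1 = 3.230 d.
Difference = |4.643 − 3.230| = 1.413 ≈ 1.4 days.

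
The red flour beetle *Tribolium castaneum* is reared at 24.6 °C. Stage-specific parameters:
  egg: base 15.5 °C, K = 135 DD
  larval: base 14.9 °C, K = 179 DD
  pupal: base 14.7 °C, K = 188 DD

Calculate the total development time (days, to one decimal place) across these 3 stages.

egg: 135 / (24.6 − 15.5) = 135 / 9.1 = 14.835 d.
larval: 179 / (24.6 − 14.9) = 179 / 9.7 = 18.454 d.
pupal: 188 / (24.6 − 14.7) = 188 / 9.9 = 18.990 d.
Sum = 52.279 ≈ 52.3 days.

52.3 days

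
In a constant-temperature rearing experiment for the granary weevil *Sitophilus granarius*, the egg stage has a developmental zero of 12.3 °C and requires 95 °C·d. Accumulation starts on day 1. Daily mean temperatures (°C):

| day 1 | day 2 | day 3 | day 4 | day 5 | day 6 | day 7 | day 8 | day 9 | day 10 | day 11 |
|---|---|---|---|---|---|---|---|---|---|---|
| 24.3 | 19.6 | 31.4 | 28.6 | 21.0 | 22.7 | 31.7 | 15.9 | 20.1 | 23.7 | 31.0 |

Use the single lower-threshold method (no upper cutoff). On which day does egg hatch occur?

day 8

Daily DD above 12.3 °C: 12.0, 7.3, 19.1, 16.3, 8.7, 10.4, 19.4, 3.6, 7.8, 11.4, 18.7.
Cumulative: 12.0, 19.3, 38.4, 54.7, 63.4, 73.8, 93.2, 96.8, 104.6, 116.0, 134.7.
The total first reaches 95 DD on day 8.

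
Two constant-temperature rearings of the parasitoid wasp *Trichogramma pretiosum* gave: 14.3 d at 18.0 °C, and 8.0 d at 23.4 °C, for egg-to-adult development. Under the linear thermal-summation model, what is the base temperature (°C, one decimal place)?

Under the model K = D·(T − T_b), so D₁·(T₁ − T_b) = D₂·(T₂ − T_b).
14.3·(18.0 − T_b) = 8.0·(23.4 − T_b)
T_b = (14.3·18.0 − 8.0·23.4) / (14.3 − 8.0) = 70.20 / 6.3 = 11.143 °C ≈ 11.1 °C.

11.1 °C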